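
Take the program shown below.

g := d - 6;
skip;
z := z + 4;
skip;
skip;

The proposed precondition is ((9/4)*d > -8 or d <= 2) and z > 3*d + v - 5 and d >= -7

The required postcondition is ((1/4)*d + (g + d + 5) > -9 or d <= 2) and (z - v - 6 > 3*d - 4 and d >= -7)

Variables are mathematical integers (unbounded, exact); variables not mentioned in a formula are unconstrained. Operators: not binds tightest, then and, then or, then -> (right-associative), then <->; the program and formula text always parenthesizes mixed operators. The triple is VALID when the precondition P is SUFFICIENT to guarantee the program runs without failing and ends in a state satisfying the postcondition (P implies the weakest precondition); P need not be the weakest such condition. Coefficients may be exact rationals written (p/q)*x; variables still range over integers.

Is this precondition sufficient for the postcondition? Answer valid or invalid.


Working backward. After the program, the postcondition ((1/4)*d + (g + d + 5) > -9 or d <= 2) and (z - v - 6 > 3*d - 4 and d >= -7) must hold; in canonical form it is ((5/4)*d + g > -14 or d <= 2) and z > 3*d + v + 2 and d >= -7.
Before skip: ((5/4)*d + g > -14 or d <= 2) and z > 3*d + v + 2 and d >= -7
Before skip: ((5/4)*d + g > -14 or d <= 2) and z > 3*d + v + 2 and d >= -7
Before z := z + 4: ((5/4)*d + g > -14 or d <= 2) and z > 3*d + v - 2 and d >= -7
Before skip: ((5/4)*d + g > -14 or d <= 2) and z > 3*d + v - 2 and d >= -7
Before g := d - 6: ((9/4)*d > -8 or d <= 2) and z > 3*d + v - 2 and d >= -7
The weakest precondition is ((9/4)*d > -8 or d <= 2) and z > 3*d + v - 2 and d >= -7.
Check whether ((9/4)*d > -8 or d <= 2) and z > 3*d + v - 5 and d >= -7 implies it.
Countermodel: at the initial state d = 3, v = -7, z = 0, the precondition holds but the weakest precondition fails.
Answer: invalid


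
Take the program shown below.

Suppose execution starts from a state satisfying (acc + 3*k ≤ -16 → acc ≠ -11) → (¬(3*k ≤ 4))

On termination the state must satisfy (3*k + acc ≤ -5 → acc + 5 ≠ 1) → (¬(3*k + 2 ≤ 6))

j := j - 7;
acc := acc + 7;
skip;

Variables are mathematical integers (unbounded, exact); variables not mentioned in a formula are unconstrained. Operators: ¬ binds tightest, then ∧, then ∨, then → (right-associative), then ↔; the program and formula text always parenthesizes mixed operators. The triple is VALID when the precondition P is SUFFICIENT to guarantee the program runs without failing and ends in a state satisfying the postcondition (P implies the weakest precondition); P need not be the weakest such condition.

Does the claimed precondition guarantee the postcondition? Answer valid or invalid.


Working backward. After the program, the postcondition (3*k + acc ≤ -5 → acc + 5 ≠ 1) → (¬(3*k + 2 ≤ 6)) must hold; in canonical form it is (acc + 3*k ≤ -5 → acc ≠ -4) → (¬(3*k ≤ 4)).
Before skip: (acc + 3*k ≤ -5 → acc ≠ -4) → (¬(3*k ≤ 4))
Before acc := acc + 7: (acc + 3*k ≤ -12 → acc ≠ -11) → (¬(3*k ≤ 4))
Before j := j - 7: (acc + 3*k ≤ -12 → acc ≠ -11) → (¬(3*k ≤ 4))
The weakest precondition is (acc + 3*k ≤ -12 → acc ≠ -11) → (¬(3*k ≤ 4)).
Check whether (acc + 3*k ≤ -16 → acc ≠ -11) → (¬(3*k ≤ 4)) implies it.
Every state satisfying the precondition satisfies the weakest precondition: the implication holds.
Answer: valid


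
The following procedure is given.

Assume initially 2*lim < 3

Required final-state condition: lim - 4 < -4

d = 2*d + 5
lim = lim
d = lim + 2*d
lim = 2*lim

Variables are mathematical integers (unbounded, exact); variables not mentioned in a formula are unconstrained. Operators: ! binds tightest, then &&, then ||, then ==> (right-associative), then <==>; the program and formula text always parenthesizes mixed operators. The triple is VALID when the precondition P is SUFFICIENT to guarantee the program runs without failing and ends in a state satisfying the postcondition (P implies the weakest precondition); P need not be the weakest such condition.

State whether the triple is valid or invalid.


Working backward. After the program, the postcondition lim - 4 < -4 must hold; in canonical form it is lim < 0.
Before lim := 2*lim: 2*lim < 0
Before d := lim + 2*d: 2*lim < 0
Before lim := lim: 2*lim < 0
Before d := 2*d + 5: 2*lim < 0
The weakest precondition is 2*lim < 0.
Check whether 2*lim < 3 implies it.
Countermodel: at the initial state lim = 0, the precondition holds but the weakest precondition fails.
Answer: invalid


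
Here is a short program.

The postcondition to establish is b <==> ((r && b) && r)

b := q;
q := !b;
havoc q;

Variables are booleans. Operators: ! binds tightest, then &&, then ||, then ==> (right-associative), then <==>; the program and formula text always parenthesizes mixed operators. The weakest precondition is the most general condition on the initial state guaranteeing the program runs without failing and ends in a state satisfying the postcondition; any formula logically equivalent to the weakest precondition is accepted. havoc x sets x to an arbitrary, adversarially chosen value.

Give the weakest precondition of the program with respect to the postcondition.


Working backward. After the program, the postcondition b <==> ((r && b) && r) must hold; in canonical form it is b <==> (r && b).
Before havoc q: b <==> (r && b)
Before q := !b: b <==> (r && b)
Before b := q: q <==> (r && q)
Answer: WP = q <==> (r && q)


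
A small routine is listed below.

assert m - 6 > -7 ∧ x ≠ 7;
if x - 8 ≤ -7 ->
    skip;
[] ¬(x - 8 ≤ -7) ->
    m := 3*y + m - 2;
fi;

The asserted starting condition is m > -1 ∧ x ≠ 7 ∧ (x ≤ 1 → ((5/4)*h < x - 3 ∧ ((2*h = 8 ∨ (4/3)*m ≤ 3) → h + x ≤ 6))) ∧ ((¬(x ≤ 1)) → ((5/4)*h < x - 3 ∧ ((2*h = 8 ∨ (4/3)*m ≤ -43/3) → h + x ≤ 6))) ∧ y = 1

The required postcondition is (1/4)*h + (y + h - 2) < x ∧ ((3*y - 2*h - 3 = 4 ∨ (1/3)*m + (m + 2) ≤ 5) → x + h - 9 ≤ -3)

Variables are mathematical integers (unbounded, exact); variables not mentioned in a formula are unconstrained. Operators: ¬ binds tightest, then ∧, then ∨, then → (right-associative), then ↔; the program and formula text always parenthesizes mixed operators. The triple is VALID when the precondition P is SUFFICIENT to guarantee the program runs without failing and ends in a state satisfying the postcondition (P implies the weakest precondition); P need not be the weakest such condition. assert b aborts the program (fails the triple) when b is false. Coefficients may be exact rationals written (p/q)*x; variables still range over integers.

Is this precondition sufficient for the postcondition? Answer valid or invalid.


Working backward. After the program, the postcondition (1/4)*h + (y + h - 2) < x ∧ ((3*y - 2*h - 3 = 4 ∨ (1/3)*m + (m + 2) ≤ 5) → x + h - 9 ≤ -3) must hold; in canonical form it is (5/4)*h + y < x + 2 ∧ ((3*y = 2*h + 7 ∨ (4/3)*m ≤ 3) → h + x ≤ 6).
Then branch requires (5/4)*h + y < x + 2 ∧ ((3*y = 2*h + 7 ∨ (4/3)*m ≤ 3) → h + x ≤ 6); else branch requires (5/4)*h + y < x + 2 ∧ ((3*y = 2*h + 7 ∨ (4/3)*m + 4*y ≤ 17/3) → h + x ≤ 6).
Before the if: (x ≤ 1 → ((5/4)*h + y < x + 2 ∧ ((3*y = 2*h + 7 ∨ (4/3)*m ≤ 3) → h + x ≤ 6))) ∧ ((¬(x ≤ 1)) → ((5/4)*h + y < x + 2 ∧ ((3*y = 2*h + 7 ∨ (4/3)*m + 4*y ≤ 17/3) → h + x ≤ 6)))
Before assert m - 6 > -7 ∧ x ≠ 7: m > -1 ∧ x ≠ 7 ∧ (x ≤ 1 → ((5/4)*h + y < x + 2 ∧ ((3*y = 2*h + 7 ∨ (4/3)*m ≤ 3) → h + x ≤ 6))) ∧ ((¬(x ≤ 1)) → ((5/4)*h + y < x + 2 ∧ ((3*y = 2*h + 7 ∨ (4/3)*m + 4*y ≤ 17/3) → h + x ≤ 6)))
The weakest precondition is m > -1 ∧ x ≠ 7 ∧ (x ≤ 1 → ((5/4)*h + y < x + 2 ∧ ((3*y = 2*h + 7 ∨ (4/3)*m ≤ 3) → h + x ≤ 6))) ∧ ((¬(x ≤ 1)) → ((5/4)*h + y < x + 2 ∧ ((3*y = 2*h + 7 ∨ (4/3)*m + 4*y ≤ 17/3) → h + x ≤ 6))).
Check whether m > -1 ∧ x ≠ 7 ∧ (x ≤ 1 → ((5/4)*h < x - 3 ∧ ((2*h = 8 ∨ (4/3)*m ≤ 3) → h + x ≤ 6))) ∧ ((¬(x ≤ 1)) → ((5/4)*h < x - 3 ∧ ((2*h = 8 ∨ (4/3)*m ≤ -43/3) → h + x ≤ 6))) ∧ y = 1 implies it.
Countermodel: at the initial state h = -2, m = 3, x = 9, y = 1, the precondition holds but the weakest precondition fails.
Answer: invalid


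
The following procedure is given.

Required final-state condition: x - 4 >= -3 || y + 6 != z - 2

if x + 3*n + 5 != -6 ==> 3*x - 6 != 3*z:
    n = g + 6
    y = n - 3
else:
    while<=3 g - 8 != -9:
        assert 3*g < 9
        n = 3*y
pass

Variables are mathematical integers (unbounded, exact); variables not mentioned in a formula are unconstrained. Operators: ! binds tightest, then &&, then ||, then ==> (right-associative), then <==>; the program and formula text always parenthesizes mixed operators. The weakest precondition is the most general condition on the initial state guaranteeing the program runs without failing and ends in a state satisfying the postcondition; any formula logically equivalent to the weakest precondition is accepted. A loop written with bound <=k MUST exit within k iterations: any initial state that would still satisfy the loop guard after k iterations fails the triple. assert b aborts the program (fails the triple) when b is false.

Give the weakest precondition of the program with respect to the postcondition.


Working backward. After the program, the postcondition x - 4 >= -3 || y + 6 != z - 2 must hold; in canonical form it is x >= 1 || y != z - 8.
Before skip: x >= 1 || y != z - 8
Then branch requires x >= 1 || g != z - 11; else branch requires (g != -1 ==> (3*g < 9 && (g != -1 ==> (3*g < 9 && (g != -1 ==> (3*g < 9 && (!(g != -1)) && (x >= 1 || y != z - 8))) && ((!(g != -1)) ==> (x >= 1 || y != z - 8)))) && ((!(g != -1)) ==> (x >= 1 || y != z - 8)))) && ((!(g != -1)) ==> (x >= 1 || y != z - 8)).
Before the if: ((3*n + x != -11 ==> 3*x != 3*z + 6) ==> (x >= 1 || g != z - 11)) && ((!(3*n + x != -11 ==> 3*x != 3*z + 6)) ==> ((g != -1 ==> (3*g < 9 && (g != -1 ==> (3*g < 9 && (g != -1 ==> (3*g < 9 && (!(g != -1)) && (x >= 1 || y != z - 8))) && ((!(g != -1)) ==> (x >= 1 || y != z - 8)))) && ((!(g != -1)) ==> (x >= 1 || y != z - 8)))) && ((!(g != -1)) ==> (x >= 1 || y != z - 8))))
Answer: WP = ((3*n + x != -11 ==> 3*x != 3*z + 6) ==> (x >= 1 || g != z - 11)) && ((!(3*n + x != -11 ==> 3*x != 3*z + 6)) ==> ((g != -1 ==> (3*g < 9 && (g != -1 ==> (3*g < 9 && (g != -1 ==> (3*g < 9 && (!(g != -1)) && (x >= 1 || y != z - 8))) && ((!(g != -1)) ==> (x >= 1 || y != z - 8)))) && ((!(g != -1)) ==> (x >= 1 || y != z - 8)))) && ((!(g != -1)) ==> (x >= 1 || y != z - 8))))


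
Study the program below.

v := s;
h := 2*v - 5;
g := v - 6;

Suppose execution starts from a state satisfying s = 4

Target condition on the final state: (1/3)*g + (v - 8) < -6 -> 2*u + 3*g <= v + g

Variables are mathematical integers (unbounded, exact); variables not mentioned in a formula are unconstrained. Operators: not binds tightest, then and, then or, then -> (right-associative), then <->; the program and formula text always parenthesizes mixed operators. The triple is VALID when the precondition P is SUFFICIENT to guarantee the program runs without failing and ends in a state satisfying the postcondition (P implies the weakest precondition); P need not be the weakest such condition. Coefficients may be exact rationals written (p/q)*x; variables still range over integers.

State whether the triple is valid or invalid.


Working backward. After the program, the postcondition (1/3)*g + (v - 8) < -6 -> 2*u + 3*g <= v + g must hold; in canonical form it is (1/3)*g + v < 2 -> 2*g + 2*u <= v.
Before g := v - 6: (4/3)*v < 4 -> 2*u + v <= 12
Before h := 2*v - 5: (4/3)*v < 4 -> 2*u + v <= 12
Before v := s: (4/3)*s < 4 -> s + 2*u <= 12
The weakest precondition is (4/3)*s < 4 -> s + 2*u <= 12.
Check whether s = 4 implies it.
Every state satisfying the precondition satisfies the weakest precondition: the implication holds.
Answer: valid


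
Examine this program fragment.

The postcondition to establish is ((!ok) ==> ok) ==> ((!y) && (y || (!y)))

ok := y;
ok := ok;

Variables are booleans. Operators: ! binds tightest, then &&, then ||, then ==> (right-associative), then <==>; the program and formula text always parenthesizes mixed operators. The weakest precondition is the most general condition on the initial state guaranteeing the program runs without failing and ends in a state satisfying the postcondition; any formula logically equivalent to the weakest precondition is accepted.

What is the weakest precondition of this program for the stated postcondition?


Working backward. After the program, the postcondition ((!ok) ==> ok) ==> ((!y) && (y || (!y))) must hold; in canonical form it is ((!ok) ==> ok) ==> (!y).
Before ok := ok: ((!ok) ==> ok) ==> (!y)
Before ok := y: ((!y) ==> y) ==> (!y)
Answer: WP = ((!y) ==> y) ==> (!y)


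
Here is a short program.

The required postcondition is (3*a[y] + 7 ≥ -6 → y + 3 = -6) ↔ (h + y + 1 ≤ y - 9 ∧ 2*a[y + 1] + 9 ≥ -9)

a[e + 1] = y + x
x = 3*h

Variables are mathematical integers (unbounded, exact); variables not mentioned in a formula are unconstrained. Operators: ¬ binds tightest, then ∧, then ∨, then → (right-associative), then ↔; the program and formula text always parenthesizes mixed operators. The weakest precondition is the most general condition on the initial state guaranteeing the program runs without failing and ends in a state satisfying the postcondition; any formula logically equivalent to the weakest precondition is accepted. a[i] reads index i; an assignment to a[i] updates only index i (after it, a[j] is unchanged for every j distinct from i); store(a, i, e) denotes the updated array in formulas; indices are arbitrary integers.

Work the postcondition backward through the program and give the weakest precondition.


Working backward. After the program, the postcondition (3*a[y] + 7 ≥ -6 → y + 3 = -6) ↔ (h + y + 1 ≤ y - 9 ∧ 2*a[y + 1] + 9 ≥ -9) must hold; in canonical form it is (3*a[y] ≥ -13 → y = -9) ↔ (h ≤ -10 ∧ 2*a[y + 1] ≥ -18).
Before x := 3*h: (3*a[y] ≥ -13 → y = -9) ↔ (h ≤ -10 ∧ 2*a[y + 1] ≥ -18)
Before a[e + 1] := y + x: (3*store(a, e + 1, x + y)[y] ≥ -13 → y = -9) ↔ (h ≤ -10 ∧ 2*store(a, e + 1, x + y)[y + 1] ≥ -18)
Answer: WP = (3*store(a, e + 1, x + y)[y] ≥ -13 → y = -9) ↔ (h ≤ -10 ∧ 2*store(a, e + 1, x + y)[y + 1] ≥ -18)


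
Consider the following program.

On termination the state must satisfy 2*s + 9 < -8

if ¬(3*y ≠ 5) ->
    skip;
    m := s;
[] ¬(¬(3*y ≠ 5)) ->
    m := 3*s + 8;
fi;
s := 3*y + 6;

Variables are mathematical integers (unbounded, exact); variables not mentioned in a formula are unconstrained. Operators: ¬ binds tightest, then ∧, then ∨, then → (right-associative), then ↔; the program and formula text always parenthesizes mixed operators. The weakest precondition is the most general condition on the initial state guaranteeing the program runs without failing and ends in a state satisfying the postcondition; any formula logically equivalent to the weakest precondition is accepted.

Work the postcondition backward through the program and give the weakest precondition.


Working backward. After the program, the postcondition 2*s + 9 < -8 must hold; in canonical form it is 2*s < -17.
Before s := 3*y + 6: 6*y < -29
Then branch requires 6*y < -29; else branch requires 6*y < -29.
Before the if: ((¬(3*y ≠ 5)) → 6*y < -29) ∧ (3*y ≠ 5 → 6*y < -29)
Answer: WP = ((¬(3*y ≠ 5)) → 6*y < -29) ∧ (3*y ≠ 5 → 6*y < -29)


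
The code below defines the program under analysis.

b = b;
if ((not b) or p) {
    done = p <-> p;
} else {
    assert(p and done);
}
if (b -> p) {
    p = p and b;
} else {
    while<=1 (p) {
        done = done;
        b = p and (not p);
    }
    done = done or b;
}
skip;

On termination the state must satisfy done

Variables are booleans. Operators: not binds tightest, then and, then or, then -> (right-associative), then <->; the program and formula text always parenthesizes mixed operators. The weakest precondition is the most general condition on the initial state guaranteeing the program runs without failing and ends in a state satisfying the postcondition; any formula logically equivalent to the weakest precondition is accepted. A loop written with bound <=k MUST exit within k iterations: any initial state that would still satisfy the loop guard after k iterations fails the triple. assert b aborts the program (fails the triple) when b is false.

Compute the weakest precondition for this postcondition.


Working backward. After the program, done must hold.
Before skip: done
Then branch requires done; else branch requires (p -> ((not p) and done)) and ((not p) -> (done or b)).
Before the if: ((b -> p) -> done) and ((not (b -> p)) -> ((p -> ((not p) and done)) and ((not p) -> (done or b))))
Then branch requires (not (b -> p)) -> (p -> (not p)); else branch requires p and done and ((b -> p) -> done) and ((not (b -> p)) -> ((p -> ((not p) and done)) and ((not p) -> (done or b)))).
Before the if: (((not b) or p) -> ((not (b -> p)) -> (p -> (not p)))) and ((not ((not b) or p)) -> (p and done and ((b -> p) -> done) and ((not (b -> p)) -> ((p -> ((not p) and done)) and ((not p) -> (done or b))))))
Before b := b: (((not b) or p) -> ((not (b -> p)) -> (p -> (not p)))) and ((not ((not b) or p)) -> (p and done and ((b -> p) -> done) and ((not (b -> p)) -> ((p -> ((not p) and done)) and ((not p) -> (done or b))))))
Answer: WP = (((not b) or p) -> ((not (b -> p)) -> (p -> (not p)))) and ((not ((not b) or p)) -> (p and done and ((b -> p) -> done) and ((not (b -> p)) -> ((p -> ((not p) and done)) and ((not p) -> (done or b))))))


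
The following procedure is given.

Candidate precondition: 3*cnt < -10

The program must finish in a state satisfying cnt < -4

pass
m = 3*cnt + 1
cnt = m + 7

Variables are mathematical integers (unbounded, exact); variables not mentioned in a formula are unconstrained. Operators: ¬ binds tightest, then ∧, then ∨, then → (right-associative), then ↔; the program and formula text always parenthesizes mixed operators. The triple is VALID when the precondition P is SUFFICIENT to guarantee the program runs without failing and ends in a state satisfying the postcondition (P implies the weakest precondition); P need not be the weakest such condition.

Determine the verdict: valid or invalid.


Working backward. After the program, cnt < -4 must hold.
Before cnt := m + 7: m < -11
Before m := 3*cnt + 1: 3*cnt < -12
Before skip: 3*cnt < -12
The weakest precondition is 3*cnt < -12.
Check whether 3*cnt < -10 implies it.
Countermodel: at the initial state cnt = -4, the precondition holds but the weakest precondition fails.
Answer: invalid


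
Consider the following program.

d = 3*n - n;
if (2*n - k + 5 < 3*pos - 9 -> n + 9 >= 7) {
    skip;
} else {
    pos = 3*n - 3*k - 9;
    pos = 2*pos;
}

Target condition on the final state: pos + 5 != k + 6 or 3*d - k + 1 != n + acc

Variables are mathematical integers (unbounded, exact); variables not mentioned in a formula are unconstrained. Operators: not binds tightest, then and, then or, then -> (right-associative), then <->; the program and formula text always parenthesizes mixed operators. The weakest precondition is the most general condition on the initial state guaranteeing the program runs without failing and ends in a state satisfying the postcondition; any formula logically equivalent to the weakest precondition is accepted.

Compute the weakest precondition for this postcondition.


Working backward. After the program, the postcondition pos + 5 != k + 6 or 3*d - k + 1 != n + acc must hold; in canonical form it is pos != k + 1 or 3*d != acc + k + n - 1.
Then branch requires pos != k + 1 or 3*d != acc + k + n - 1; else branch requires 6*n != 7*k + 19 or 3*d != acc + k + n - 1.
Before the if: ((2*n < k + 3*pos - 14 -> n >= -2) -> (pos != k + 1 or 3*d != acc + k + n - 1)) and ((not (2*n < k + 3*pos - 14 -> n >= -2)) -> (6*n != 7*k + 19 or 3*d != acc + k + n - 1))
Before d := 3*n - n: ((2*n < k + 3*pos - 14 -> n >= -2) -> (pos != k + 1 or 5*n != acc + k - 1)) and ((not (2*n < k + 3*pos - 14 -> n >= -2)) -> (6*n != 7*k + 19 or 5*n != acc + k - 1))
Answer: WP = ((2*n < k + 3*pos - 14 -> n >= -2) -> (pos != k + 1 or 5*n != acc + k - 1)) and ((not (2*n < k + 3*pos - 14 -> n >= -2)) -> (6*n != 7*k + 19 or 5*n != acc + k - 1))


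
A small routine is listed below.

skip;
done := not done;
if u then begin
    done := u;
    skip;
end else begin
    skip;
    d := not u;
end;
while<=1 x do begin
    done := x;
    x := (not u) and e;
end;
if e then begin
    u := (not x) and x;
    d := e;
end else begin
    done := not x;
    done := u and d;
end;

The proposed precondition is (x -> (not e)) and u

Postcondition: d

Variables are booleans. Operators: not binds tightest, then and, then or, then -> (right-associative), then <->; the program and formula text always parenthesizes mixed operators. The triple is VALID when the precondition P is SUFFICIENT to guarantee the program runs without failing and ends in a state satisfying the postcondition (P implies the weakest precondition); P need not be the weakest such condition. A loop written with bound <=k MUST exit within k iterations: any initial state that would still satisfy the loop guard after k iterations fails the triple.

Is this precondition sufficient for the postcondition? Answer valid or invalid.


Working backward. After the program, d must hold.
Then branch requires e; else branch requires d.
Before the if: (not e) -> d
Before the loop (bound <=1), unroll the exhaustion recursion (WP_0 = exit-now case; WP_j = one more guarded iteration, up to j = 1):
  WP_0: (not x) and ((not e) -> d)
  WP_1: (x -> ((not ((not u) and e)) and ((not e) -> d))) and ((not x) -> ((not e) -> d))
So before the loop: (x -> ((not ((not u) and e)) and ((not e) -> d))) and ((not x) -> ((not e) -> d))
Then branch requires (x -> ((not ((not u) and e)) and ((not e) -> d))) and ((not x) -> ((not e) -> d)); else branch requires (x -> ((not ((not u) and e)) and ((not e) -> (not u)))) and ((not x) -> ((not e) -> (not u))).
Before the if: (u -> ((x -> ((not ((not u) and e)) and ((not e) -> d))) and ((not x) -> ((not e) -> d)))) and ((not u) -> ((x -> ((not ((not u) and e)) and ((not e) -> (not u)))) and ((not x) -> ((not e) -> (not u)))))
Before done := not done: (u -> ((x -> ((not ((not u) and e)) and ((not e) -> d))) and ((not x) -> ((not e) -> d)))) and ((not u) -> ((x -> ((not ((not u) and e)) and ((not e) -> (not u)))) and ((not x) -> ((not e) -> (not u)))))
Before skip: (u -> ((x -> ((not ((not u) and e)) and ((not e) -> d))) and ((not x) -> ((not e) -> d)))) and ((not u) -> ((x -> ((not ((not u) and e)) and ((not e) -> (not u)))) and ((not x) -> ((not e) -> (not u)))))
The weakest precondition is (u -> ((x -> ((not ((not u) and e)) and ((not e) -> d))) and ((not x) -> ((not e) -> d)))) and ((not u) -> ((x -> ((not ((not u) and e)) and ((not e) -> (not u)))) and ((not x) -> ((not e) -> (not u))))).
Check whether (x -> (not e)) and u implies it.
Countermodel: at the initial state d = false, e = false, u = true, x = false, the precondition holds but the weakest precondition fails.
Answer: invalid


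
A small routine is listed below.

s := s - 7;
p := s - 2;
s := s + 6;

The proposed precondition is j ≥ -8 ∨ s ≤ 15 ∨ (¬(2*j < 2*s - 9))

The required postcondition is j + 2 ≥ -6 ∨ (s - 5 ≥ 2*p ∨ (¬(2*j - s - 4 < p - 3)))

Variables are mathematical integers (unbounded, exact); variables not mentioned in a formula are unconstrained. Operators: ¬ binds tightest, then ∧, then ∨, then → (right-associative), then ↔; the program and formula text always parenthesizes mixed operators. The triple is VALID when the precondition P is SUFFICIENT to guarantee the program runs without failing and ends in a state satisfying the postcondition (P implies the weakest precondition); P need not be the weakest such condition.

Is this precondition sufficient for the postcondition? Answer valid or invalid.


Working backward. After the program, the postcondition j + 2 ≥ -6 ∨ (s - 5 ≥ 2*p ∨ (¬(2*j - s - 4 < p - 3))) must hold; in canonical form it is j ≥ -8 ∨ s ≥ 2*p + 5 ∨ (¬(2*j < p + s + 1)).
Before s := s + 6: j ≥ -8 ∨ s ≥ 2*p - 1 ∨ (¬(2*j < p + s + 7))
Before p := s - 2: j ≥ -8 ∨ s ≤ 5 ∨ (¬(2*j < 2*s + 5))
Before s := s - 7: j ≥ -8 ∨ s ≤ 12 ∨ (¬(2*j < 2*s - 9))
The weakest precondition is j ≥ -8 ∨ s ≤ 12 ∨ (¬(2*j < 2*s - 9)).
Check whether j ≥ -8 ∨ s ≤ 15 ∨ (¬(2*j < 2*s - 9)) implies it.
Countermodel: at the initial state j = -9, s = 13, the precondition holds but the weakest precondition fails.
Answer: invalid


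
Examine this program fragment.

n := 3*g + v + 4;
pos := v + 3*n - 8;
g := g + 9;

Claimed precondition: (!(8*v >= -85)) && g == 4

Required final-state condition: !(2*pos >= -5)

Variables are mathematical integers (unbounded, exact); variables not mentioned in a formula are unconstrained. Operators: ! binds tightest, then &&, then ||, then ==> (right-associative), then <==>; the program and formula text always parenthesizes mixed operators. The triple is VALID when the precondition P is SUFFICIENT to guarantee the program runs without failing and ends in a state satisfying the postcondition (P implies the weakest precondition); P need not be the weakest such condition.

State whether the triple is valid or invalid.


Working backward. After the program, !(2*pos >= -5) must hold.
Before g := g + 9: !(2*pos >= -5)
Before pos := v + 3*n - 8: !(6*n + 2*v >= 11)
Before n := 3*g + v + 4: !(18*g + 8*v >= -13)
The weakest precondition is !(18*g + 8*v >= -13).
Check whether (!(8*v >= -85)) && g == 4 implies it.
Every state satisfying the precondition satisfies the weakest precondition: the implication holds.
Answer: valid


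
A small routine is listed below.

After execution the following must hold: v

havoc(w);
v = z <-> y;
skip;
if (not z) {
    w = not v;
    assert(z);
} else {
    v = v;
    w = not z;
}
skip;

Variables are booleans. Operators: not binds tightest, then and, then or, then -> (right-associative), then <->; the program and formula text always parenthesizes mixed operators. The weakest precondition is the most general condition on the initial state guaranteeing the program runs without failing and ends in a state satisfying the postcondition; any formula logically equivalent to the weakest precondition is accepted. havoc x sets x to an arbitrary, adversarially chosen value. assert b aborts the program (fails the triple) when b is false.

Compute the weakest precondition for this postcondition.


Working backward. After the program, v must hold.
Before skip: v
Then branch requires z and v; else branch requires v.
Before the if: ((not z) -> (z and v)) and (z -> v)
Before skip: ((not z) -> (z and v)) and (z -> v)
Before v := z <-> y: ((not z) -> (z and (z <-> y))) and (z -> (z <-> y))
Before havoc w: ((not z) -> (z and (z <-> y))) and (z -> (z <-> y))
Answer: WP = ((not z) -> (z and (z <-> y))) and (z -> (z <-> y))


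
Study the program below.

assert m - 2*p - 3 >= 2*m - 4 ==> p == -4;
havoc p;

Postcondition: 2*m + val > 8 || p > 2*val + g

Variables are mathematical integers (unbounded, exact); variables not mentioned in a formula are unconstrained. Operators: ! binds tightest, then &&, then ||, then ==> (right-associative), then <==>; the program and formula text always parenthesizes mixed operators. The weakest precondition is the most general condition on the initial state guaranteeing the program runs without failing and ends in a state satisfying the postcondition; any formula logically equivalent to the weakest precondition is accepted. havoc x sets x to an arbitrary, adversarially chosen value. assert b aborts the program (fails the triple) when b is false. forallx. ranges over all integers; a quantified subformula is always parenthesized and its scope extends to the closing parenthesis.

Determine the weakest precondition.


Working backward. After the program, the postcondition 2*m + val > 8 || p > 2*val + g must hold; in canonical form it is 2*m + val > 8 || p > g + 2*val.
Before havoc p: forall p_1. (2*m + val > 8 || p_1 > g + 2*val)
Before assert m - 2*p - 3 >= 2*m - 4 ==> p == -4: (m + 2*p <= 1 ==> p == -4) && (forall p_1. (2*m + val > 8 || p_1 > g + 2*val))
Answer: WP = (m + 2*p <= 1 ==> p == -4) && (forall p_1. (2*m + val > 8 || p_1 > g + 2*val))


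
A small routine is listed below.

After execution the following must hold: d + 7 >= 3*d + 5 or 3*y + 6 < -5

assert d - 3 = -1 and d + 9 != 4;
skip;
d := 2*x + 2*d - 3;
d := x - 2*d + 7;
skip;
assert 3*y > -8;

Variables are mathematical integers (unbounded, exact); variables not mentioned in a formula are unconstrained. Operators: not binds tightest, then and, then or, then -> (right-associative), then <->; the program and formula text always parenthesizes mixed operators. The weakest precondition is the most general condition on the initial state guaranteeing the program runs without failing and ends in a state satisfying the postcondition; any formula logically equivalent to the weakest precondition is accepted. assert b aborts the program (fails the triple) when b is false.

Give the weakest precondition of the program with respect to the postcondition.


Working backward. After the program, the postcondition d + 7 >= 3*d + 5 or 3*y + 6 < -5 must hold; in canonical form it is 2*d <= 2 or 3*y < -11.
Before assert 3*y > -8: 3*y > -8 and (2*d <= 2 or 3*y < -11)
Before skip: 3*y > -8 and (2*d <= 2 or 3*y < -11)
Before d := x - 2*d + 7: 3*y > -8 and (2*x <= 4*d - 12 or 3*y < -11)
Before d := 2*x + 2*d - 3: 3*y > -8 and (8*d + 6*x >= 24 or 3*y < -11)
Before skip: 3*y > -8 and (8*d + 6*x >= 24 or 3*y < -11)
Before assert d - 3 = -1 and d + 9 != 4: d = 2 and d != -5 and 3*y > -8 and (8*d + 6*x >= 24 or 3*y < -11)
Answer: WP = d = 2 and d != -5 and 3*y > -8 and (8*d + 6*x >= 24 or 3*y < -11)


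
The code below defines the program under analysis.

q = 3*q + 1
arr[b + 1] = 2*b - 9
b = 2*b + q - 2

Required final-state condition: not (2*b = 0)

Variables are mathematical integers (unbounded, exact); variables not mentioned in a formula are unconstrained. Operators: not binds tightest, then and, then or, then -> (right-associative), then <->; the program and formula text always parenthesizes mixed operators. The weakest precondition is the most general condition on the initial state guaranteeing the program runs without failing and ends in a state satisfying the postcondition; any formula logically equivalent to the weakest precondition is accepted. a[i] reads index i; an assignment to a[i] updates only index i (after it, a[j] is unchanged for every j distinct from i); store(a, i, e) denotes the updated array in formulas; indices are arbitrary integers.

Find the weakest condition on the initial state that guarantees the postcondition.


Working backward. After the program, not (2*b = 0) must hold.
Before b := 2*b + q - 2: not (4*b + 2*q = 4)
Before arr[b + 1] := 2*b - 9: not (4*b + 2*q = 4)
Before q := 3*q + 1: not (4*b + 6*q = 2)
Answer: WP = not (4*b + 6*q = 2)


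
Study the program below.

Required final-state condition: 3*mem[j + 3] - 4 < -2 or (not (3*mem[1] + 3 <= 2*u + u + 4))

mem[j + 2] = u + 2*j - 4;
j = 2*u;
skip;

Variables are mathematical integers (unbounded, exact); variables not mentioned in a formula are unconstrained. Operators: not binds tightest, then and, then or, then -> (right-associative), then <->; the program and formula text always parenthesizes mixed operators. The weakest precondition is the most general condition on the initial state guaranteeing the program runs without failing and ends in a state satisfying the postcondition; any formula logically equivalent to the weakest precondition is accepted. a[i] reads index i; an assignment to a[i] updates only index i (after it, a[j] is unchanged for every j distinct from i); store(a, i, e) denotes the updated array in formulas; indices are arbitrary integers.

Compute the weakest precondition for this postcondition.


Working backward. After the program, the postcondition 3*mem[j + 3] - 4 < -2 or (not (3*mem[1] + 3 <= 2*u + u + 4)) must hold; in canonical form it is 3*mem[j + 3] < 2 or (not (3*mem[1] <= 3*u + 1)).
Before skip: 3*mem[j + 3] < 2 or (not (3*mem[1] <= 3*u + 1))
Before j := 2*u: 3*mem[2*u + 3] < 2 or (not (3*mem[1] <= 3*u + 1))
Before mem[j + 2] := u + 2*j - 4: 3*store(mem, j + 2, 2*j + u - 4)[2*u + 3] < 2 or (not (3*store(mem, j + 2, 2*j + u - 4)[1] <= 3*u + 1))
Answer: WP = 3*store(mem, j + 2, 2*j + u - 4)[2*u + 3] < 2 or (not (3*store(mem, j + 2, 2*j + u - 4)[1] <= 3*u + 1))


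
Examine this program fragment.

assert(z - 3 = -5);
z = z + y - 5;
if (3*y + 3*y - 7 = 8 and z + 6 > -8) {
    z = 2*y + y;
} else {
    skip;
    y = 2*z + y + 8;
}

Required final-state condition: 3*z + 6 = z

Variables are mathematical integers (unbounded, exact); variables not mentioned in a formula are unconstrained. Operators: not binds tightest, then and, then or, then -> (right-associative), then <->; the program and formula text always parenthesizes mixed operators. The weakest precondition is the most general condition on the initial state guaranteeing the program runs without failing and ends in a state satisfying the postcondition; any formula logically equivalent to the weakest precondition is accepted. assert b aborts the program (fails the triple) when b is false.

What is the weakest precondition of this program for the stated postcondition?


Working backward. After the program, the postcondition 3*z + 6 = z must hold; in canonical form it is 2*z = -6.
Then branch requires 6*y = -6; else branch requires 2*z = -6.
Before the if: ((6*y = 15 and z > -14) -> 6*y = -6) and ((not (6*y = 15 and z > -14)) -> 2*z = -6)
Before z := z + y - 5: ((6*y = 15 and y + z > -9) -> 6*y = -6) and ((not (6*y = 15 and y + z > -9)) -> 2*y + 2*z = 4)
Before assert z - 3 = -5: z = -2 and ((6*y = 15 and y + z > -9) -> 6*y = -6) and ((not (6*y = 15 and y + z > -9)) -> 2*y + 2*z = 4)
Answer: WP = z = -2 and ((6*y = 15 and y + z > -9) -> 6*y = -6) and ((not (6*y = 15 and y + z > -9)) -> 2*y + 2*z = 4)


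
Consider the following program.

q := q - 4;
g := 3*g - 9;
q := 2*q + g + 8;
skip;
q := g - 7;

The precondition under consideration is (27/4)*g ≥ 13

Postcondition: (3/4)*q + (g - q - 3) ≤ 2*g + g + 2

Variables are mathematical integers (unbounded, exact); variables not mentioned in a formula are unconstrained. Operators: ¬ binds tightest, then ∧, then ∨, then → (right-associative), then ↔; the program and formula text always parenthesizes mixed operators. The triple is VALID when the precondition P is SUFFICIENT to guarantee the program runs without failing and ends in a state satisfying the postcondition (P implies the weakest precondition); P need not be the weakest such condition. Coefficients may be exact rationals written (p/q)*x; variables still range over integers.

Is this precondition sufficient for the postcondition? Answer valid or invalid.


Working backward. After the program, the postcondition (3/4)*q + (g - q - 3) ≤ 2*g + g + 2 must hold; in canonical form it is 2*g + (1/4)*q ≥ -5.
Before q := g - 7: (9/4)*g ≥ -13/4
Before skip: (9/4)*g ≥ -13/4
Before q := 2*q + g + 8: (9/4)*g ≥ -13/4
Before g := 3*g - 9: (27/4)*g ≥ 17
Before q := q - 4: (27/4)*g ≥ 17
The weakest precondition is (27/4)*g ≥ 17.
Check whether (27/4)*g ≥ 13 implies it.
Countermodel: at the initial state g = 2, the precondition holds but the weakest precondition fails.
Answer: invalid


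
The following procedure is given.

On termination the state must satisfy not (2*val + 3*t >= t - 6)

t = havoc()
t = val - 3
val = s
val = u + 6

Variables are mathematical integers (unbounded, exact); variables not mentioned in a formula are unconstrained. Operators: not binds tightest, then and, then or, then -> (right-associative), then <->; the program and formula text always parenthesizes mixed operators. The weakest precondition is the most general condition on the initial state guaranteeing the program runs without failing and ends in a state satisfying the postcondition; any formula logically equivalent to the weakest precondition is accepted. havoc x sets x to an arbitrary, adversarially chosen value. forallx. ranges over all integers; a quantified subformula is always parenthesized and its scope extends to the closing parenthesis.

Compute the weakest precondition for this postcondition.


Working backward. After the program, the postcondition not (2*val + 3*t >= t - 6) must hold; in canonical form it is not (2*t + 2*val >= -6).
Before val := u + 6: not (2*t + 2*u >= -18)
Before val := s: not (2*t + 2*u >= -18)
Before t := val - 3: not (2*u + 2*val >= -12)
Before havoc t: not (2*u + 2*val >= -12)
Answer: WP = not (2*u + 2*val >= -12)


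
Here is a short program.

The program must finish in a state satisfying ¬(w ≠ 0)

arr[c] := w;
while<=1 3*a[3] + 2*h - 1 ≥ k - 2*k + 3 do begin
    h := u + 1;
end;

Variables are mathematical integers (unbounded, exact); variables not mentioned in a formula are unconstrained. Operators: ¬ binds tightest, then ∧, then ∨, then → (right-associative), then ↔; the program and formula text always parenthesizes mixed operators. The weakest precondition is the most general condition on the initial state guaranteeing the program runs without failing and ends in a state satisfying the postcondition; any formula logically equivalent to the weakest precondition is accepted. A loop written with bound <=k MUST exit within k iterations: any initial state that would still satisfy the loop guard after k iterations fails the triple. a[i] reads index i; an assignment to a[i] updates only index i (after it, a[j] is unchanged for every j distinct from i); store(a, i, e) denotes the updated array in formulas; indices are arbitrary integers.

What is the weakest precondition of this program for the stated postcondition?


Working backward. After the program, ¬(w ≠ 0) must hold.
Before the loop (bound <=1), unroll the exhaustion recursion (WP_0 = exit-now case; WP_j = one more guarded iteration, up to j = 1):
  WP_0: (¬(3*a[3] + 2*h + k ≥ 4)) ∧ (¬(w ≠ 0))
  WP_1: (3*a[3] + 2*h + k ≥ 4 → ((¬(3*a[3] + k + 2*u ≥ 2)) ∧ (¬(w ≠ 0)))) ∧ ((¬(3*a[3] + 2*h + k ≥ 4)) → (¬(w ≠ 0)))
So before the loop: (3*a[3] + 2*h + k ≥ 4 → ((¬(3*a[3] + k + 2*u ≥ 2)) ∧ (¬(w ≠ 0)))) ∧ ((¬(3*a[3] + 2*h + k ≥ 4)) → (¬(w ≠ 0)))
Before arr[c] := w: (3*a[3] + 2*h + k ≥ 4 → ((¬(3*a[3] + k + 2*u ≥ 2)) ∧ (¬(w ≠ 0)))) ∧ ((¬(3*a[3] + 2*h + k ≥ 4)) → (¬(w ≠ 0)))
Answer: WP = (3*a[3] + 2*h + k ≥ 4 → ((¬(3*a[3] + k + 2*u ≥ 2)) ∧ (¬(w ≠ 0)))) ∧ ((¬(3*a[3] + 2*h + k ≥ 4)) → (¬(w ≠ 0)))


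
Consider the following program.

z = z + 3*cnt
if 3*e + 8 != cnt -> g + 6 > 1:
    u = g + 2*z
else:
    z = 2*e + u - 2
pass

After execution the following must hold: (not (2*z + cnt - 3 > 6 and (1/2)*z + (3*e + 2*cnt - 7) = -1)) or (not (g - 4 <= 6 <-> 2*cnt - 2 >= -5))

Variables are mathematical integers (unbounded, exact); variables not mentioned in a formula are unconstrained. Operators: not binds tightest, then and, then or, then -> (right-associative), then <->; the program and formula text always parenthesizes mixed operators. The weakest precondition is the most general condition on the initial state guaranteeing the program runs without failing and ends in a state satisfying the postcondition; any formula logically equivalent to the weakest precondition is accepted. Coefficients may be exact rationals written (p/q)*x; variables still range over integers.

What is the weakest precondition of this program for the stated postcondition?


Working backward. After the program, the postcondition (not (2*z + cnt - 3 > 6 and (1/2)*z + (3*e + 2*cnt - 7) = -1)) or (not (g - 4 <= 6 <-> 2*cnt - 2 >= -5)) must hold; in canonical form it is (not (cnt + 2*z > 9 and 2*cnt + 3*e + (1/2)*z = 6)) or (not (g <= 10 <-> 2*cnt >= -3)).
Before skip: (not (cnt + 2*z > 9 and 2*cnt + 3*e + (1/2)*z = 6)) or (not (g <= 10 <-> 2*cnt >= -3))
Then branch requires (not (cnt + 2*z > 9 and 2*cnt + 3*e + (1/2)*z = 6)) or (not (g <= 10 <-> 2*cnt >= -3)); else branch requires (not (cnt + 4*e + 2*u > 13 and 2*cnt + 4*e + (1/2)*u = 7)) or (not (g <= 10 <-> 2*cnt >= -3)).
Before the if: ((3*e != cnt - 8 -> g > -5) -> ((not (cnt + 2*z > 9 and 2*cnt + 3*e + (1/2)*z = 6)) or (not (g <= 10 <-> 2*cnt >= -3)))) and ((not (3*e != cnt - 8 -> g > -5)) -> ((not (cnt + 4*e + 2*u > 13 and 2*cnt + 4*e + (1/2)*u = 7)) or (not (g <= 10 <-> 2*cnt >= -3))))
Before z := z + 3*cnt: ((3*e != cnt - 8 -> g > -5) -> ((not (7*cnt + 2*z > 9 and (7/2)*cnt + 3*e + (1/2)*z = 6)) or (not (g <= 10 <-> 2*cnt >= -3)))) and ((not (3*e != cnt - 8 -> g > -5)) -> ((not (cnt + 4*e + 2*u > 13 and 2*cnt + 4*e + (1/2)*u = 7)) or (not (g <= 10 <-> 2*cnt >= -3))))
Answer: WP = ((3*e != cnt - 8 -> g > -5) -> ((not (7*cnt + 2*z > 9 and (7/2)*cnt + 3*e + (1/2)*z = 6)) or (not (g <= 10 <-> 2*cnt >= -3)))) and ((not (3*e != cnt - 8 -> g > -5)) -> ((not (cnt + 4*e + 2*u > 13 and 2*cnt + 4*e + (1/2)*u = 7)) or (not (g <= 10 <-> 2*cnt >= -3))))
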